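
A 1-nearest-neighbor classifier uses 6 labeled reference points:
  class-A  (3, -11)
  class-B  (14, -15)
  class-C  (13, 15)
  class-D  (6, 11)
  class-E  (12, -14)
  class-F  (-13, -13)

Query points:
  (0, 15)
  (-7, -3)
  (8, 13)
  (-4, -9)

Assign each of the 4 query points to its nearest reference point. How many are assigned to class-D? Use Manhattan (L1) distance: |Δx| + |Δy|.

(0, 15) — d to each: class-A:29, class-B:44, class-C:13, class-D:10, class-E:41, class-F:41 → nearest is class-D
(-7, -3) — d to each: class-A:18, class-B:33, class-C:38, class-D:27, class-E:30, class-F:16 → nearest is class-F
(8, 13) — d to each: class-A:29, class-B:34, class-C:7, class-D:4, class-E:31, class-F:47 → nearest is class-D
(-4, -9) — d to each: class-A:9, class-B:24, class-C:41, class-D:30, class-E:21, class-F:13 → nearest is class-A
2 of the 4 points have class-D as nearest.

2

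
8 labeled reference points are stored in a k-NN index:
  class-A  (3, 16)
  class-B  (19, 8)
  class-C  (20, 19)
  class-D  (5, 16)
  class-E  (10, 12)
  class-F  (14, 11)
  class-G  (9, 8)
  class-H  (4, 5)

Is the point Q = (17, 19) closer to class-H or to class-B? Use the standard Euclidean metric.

class-B

Compare squared distances:
d²(Q, class-H) = (17−4)² + (19−5)² = 169 + 196 = 365
d²(Q, class-B) = (17−19)² + (19−8)² = 4 + 121 = 125
365 > 125, so class-B is closer.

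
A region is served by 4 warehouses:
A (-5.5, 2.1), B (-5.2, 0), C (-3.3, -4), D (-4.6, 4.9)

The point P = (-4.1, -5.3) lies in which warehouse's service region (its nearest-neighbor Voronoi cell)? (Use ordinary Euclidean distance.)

Since √ is increasing, it suffices to compare squared distances:
|PA|² = (-4.1−(-5.5))² + (-5.3−2.1)² = 1.96 + 54.76 = 56.72
|PB|² = (-4.1−(-5.2))² + (-5.3−0)² = 1.21 + 28.09 = 29.3
|PC|² = (-4.1−(-3.3))² + (-5.3−(-4))² = 0.64 + 1.69 = 2.33
|PD|² = (-4.1−(-4.6))² + (-5.3−4.9)² = 0.25 + 104.04 = 104.29
C is nearest.

C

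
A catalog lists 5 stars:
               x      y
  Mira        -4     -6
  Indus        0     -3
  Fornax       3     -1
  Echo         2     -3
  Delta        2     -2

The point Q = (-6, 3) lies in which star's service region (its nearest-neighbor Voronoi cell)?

Indus

Compare squared distances (the ordering matches that of the actual distances):
d²(Q, Mira) = 4 + 81 = 85
d²(Q, Indus) = 36 + 36 = 72
d²(Q, Fornax) = 81 + 16 = 97
d²(Q, Echo) = 64 + 36 = 100
d²(Q, Delta) = 64 + 25 = 89
The smallest is to Indus, so Q lies in the Voronoi region of Indus.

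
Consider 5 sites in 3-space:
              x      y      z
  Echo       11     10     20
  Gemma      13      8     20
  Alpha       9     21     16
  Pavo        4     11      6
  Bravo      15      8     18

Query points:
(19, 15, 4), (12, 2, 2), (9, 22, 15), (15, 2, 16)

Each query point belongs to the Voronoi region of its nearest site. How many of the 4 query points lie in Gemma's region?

(19, 15, 4) — d² to each: Echo:345, Gemma:341, Alpha:280, Pavo:245, Bravo:261 → nearest is Pavo
(12, 2, 2) — d² to each: Echo:389, Gemma:361, Alpha:566, Pavo:161, Bravo:301 → nearest is Pavo
(9, 22, 15) — d² to each: Echo:173, Gemma:237, Alpha:2, Pavo:227, Bravo:241 → nearest is Alpha
(15, 2, 16) — d² to each: Echo:96, Gemma:56, Alpha:397, Pavo:302, Bravo:40 → nearest is Bravo
0 of the 4 points have Gemma as nearest.

0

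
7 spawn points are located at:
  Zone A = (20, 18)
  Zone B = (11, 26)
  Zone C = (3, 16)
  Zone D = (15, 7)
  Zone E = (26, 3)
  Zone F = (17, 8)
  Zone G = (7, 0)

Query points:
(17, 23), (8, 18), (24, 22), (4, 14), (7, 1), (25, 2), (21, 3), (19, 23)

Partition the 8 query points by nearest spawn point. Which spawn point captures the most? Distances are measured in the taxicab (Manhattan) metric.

(17, 23) — d to each: Zone A:8, Zone B:9, Zone C:21, Zone D:18, Zone E:29, Zone F:15, Zone G:33 → nearest is Zone A
(8, 18) — d to each: Zone A:12, Zone B:11, Zone C:7, Zone D:18, Zone E:33, Zone F:19, Zone G:19 → nearest is Zone C
(24, 22) — d to each: Zone A:8, Zone B:17, Zone C:27, Zone D:24, Zone E:21, Zone F:21, Zone G:39 → nearest is Zone A
(4, 14) — d to each: Zone A:20, Zone B:19, Zone C:3, Zone D:18, Zone E:33, Zone F:19, Zone G:17 → nearest is Zone C
(7, 1) — d to each: Zone A:30, Zone B:29, Zone C:19, Zone D:14, Zone E:21, Zone F:17, Zone G:1 → nearest is Zone G
(25, 2) — d to each: Zone A:21, Zone B:38, Zone C:36, Zone D:15, Zone E:2, Zone F:14, Zone G:20 → nearest is Zone E
(21, 3) — d to each: Zone A:16, Zone B:33, Zone C:31, Zone D:10, Zone E:5, Zone F:9, Zone G:17 → nearest is Zone E
(19, 23) — d to each: Zone A:6, Zone B:11, Zone C:23, Zone D:20, Zone E:27, Zone F:17, Zone G:35 → nearest is Zone A
Tally — Zone A:3, Zone C:2, Zone E:2, Zone G:1. Zone A captures the most (3).

Zone A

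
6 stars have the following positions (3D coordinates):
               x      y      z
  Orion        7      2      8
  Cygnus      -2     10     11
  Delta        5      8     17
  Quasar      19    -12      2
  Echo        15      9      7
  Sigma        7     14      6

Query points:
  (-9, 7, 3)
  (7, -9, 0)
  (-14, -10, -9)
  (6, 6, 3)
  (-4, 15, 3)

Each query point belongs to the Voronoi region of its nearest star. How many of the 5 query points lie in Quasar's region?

1

(-9, 7, 3) — d² to each: Orion:306, Cygnus:122, Delta:393, Quasar:1146, Echo:596, Sigma:314 → nearest is Cygnus
(7, -9, 0) — d² to each: Orion:185, Cygnus:563, Delta:582, Quasar:157, Echo:437, Sigma:565 → nearest is Quasar
(-14, -10, -9) — d² to each: Orion:874, Cygnus:944, Delta:1361, Quasar:1214, Echo:1458, Sigma:1242 → nearest is Orion
(6, 6, 3) — d² to each: Orion:42, Cygnus:144, Delta:201, Quasar:494, Echo:106, Sigma:74 → nearest is Orion
(-4, 15, 3) — d² to each: Orion:315, Cygnus:93, Delta:326, Quasar:1259, Echo:413, Sigma:131 → nearest is Cygnus
1 of the 5 points has Quasar as nearest.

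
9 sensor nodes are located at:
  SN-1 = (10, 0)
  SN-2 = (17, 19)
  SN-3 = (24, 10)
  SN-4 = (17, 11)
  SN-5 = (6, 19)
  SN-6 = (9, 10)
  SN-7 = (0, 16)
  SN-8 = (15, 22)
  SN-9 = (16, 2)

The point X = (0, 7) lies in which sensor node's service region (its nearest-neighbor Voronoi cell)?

SN-7

Compare squared distances (the ordering matches that of the actual distances):
d²(X, SN-1) = 100 + 49 = 149
d²(X, SN-2) = 289 + 144 = 433
d²(X, SN-3) = 576 + 9 = 585
d²(X, SN-4) = 289 + 16 = 305
d²(X, SN-5) = 36 + 144 = 180
d²(X, SN-6) = 81 + 9 = 90
d²(X, SN-7) = 0 + 81 = 81
d²(X, SN-8) = 225 + 225 = 450
d²(X, SN-9) = 256 + 25 = 281
SN-7 is nearest.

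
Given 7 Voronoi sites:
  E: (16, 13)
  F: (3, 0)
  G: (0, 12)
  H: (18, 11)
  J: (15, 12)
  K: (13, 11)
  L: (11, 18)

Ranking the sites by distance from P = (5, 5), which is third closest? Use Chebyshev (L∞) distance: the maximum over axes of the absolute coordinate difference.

d(P,E) = max(11, 8) = 11
d(P,F) = max(2, 5) = 5
d(P,G) = max(5, 7) = 7
d(P,H) = max(13, 6) = 13
d(P,J) = max(10, 7) = 10
d(P,K) = max(8, 6) = 8
d(P,L) = max(6, 13) = 13
Sorted ascending: F, G, K, J, … — the third-nearest is K.

K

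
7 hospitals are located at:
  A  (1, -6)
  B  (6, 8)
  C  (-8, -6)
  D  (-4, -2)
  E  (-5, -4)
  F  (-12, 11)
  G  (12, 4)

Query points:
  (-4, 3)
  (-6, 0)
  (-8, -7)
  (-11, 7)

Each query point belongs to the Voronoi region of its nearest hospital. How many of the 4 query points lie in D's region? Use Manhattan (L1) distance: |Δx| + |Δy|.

2

(-4, 3) — d to each: A:14, B:15, C:13, D:5, E:8, F:16, G:17 → nearest is D
(-6, 0) — d to each: A:13, B:20, C:8, D:4, E:5, F:17, G:22 → nearest is D
(-8, -7) — d to each: A:10, B:29, C:1, D:9, E:6, F:22, G:31 → nearest is C
(-11, 7) — d to each: A:25, B:18, C:16, D:16, E:17, F:5, G:26 → nearest is F
2 of the 4 points have D as nearest.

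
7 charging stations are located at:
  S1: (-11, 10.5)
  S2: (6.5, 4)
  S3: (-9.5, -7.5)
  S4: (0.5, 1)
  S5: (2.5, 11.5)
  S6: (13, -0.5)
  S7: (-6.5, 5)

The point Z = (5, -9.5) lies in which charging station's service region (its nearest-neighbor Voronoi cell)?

Squared Euclidean distances:
|ZS1|² = (5−(-11))² + (-9.5−10.5)² = 256 + 400 = 656
|ZS2|² = (5−6.5)² + (-9.5−4)² = 2.25 + 182.25 = 184.5
|ZS3|² = (5−(-9.5))² + (-9.5−(-7.5))² = 210.25 + 4 = 214.25
|ZS4|² = (5−0.5)² + (-9.5−1)² = 20.25 + 110.25 = 130.5
|ZS5|² = (5−2.5)² + (-9.5−11.5)² = 6.25 + 441 = 447.25
|ZS6|² = (5−13)² + (-9.5−(-0.5))² = 64 + 81 = 145
|ZS7|² = (5−(-6.5))² + (-9.5−5)² = 132.25 + 210.25 = 342.5
The smallest is to S4, so Z lies in the Voronoi region of S4.

S4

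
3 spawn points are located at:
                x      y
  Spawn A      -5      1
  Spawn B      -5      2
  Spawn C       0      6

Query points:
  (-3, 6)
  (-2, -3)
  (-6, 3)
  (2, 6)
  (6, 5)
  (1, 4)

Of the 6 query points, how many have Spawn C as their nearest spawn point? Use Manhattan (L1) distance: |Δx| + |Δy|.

4

(-3, 6) — d to each: Spawn A:7, Spawn B:6, Spawn C:3 → nearest is Spawn C
(-2, -3) — d to each: Spawn A:7, Spawn B:8, Spawn C:11 → nearest is Spawn A
(-6, 3) — d to each: Spawn A:3, Spawn B:2, Spawn C:9 → nearest is Spawn B
(2, 6) — d to each: Spawn A:12, Spawn B:11, Spawn C:2 → nearest is Spawn C
(6, 5) — d to each: Spawn A:15, Spawn B:14, Spawn C:7 → nearest is Spawn C
(1, 4) — d to each: Spawn A:9, Spawn B:8, Spawn C:3 → nearest is Spawn C
4 of the 6 points have Spawn C as nearest.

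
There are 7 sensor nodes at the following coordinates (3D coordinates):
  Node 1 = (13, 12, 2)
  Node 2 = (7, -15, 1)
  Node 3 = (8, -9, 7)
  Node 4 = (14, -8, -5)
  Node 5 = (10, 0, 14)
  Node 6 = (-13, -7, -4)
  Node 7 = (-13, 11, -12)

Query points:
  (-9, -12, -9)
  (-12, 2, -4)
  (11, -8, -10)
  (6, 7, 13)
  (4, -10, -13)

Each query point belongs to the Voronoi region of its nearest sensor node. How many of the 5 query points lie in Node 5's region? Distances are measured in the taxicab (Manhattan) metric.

(-9, -12, -9) — d to each: Node 1:57, Node 2:29, Node 3:36, Node 4:31, Node 5:54, Node 6:14, Node 7:30 → nearest is Node 6
(-12, 2, -4) — d to each: Node 1:41, Node 2:41, Node 3:42, Node 4:37, Node 5:42, Node 6:10, Node 7:18 → nearest is Node 6
(11, -8, -10) — d to each: Node 1:34, Node 2:22, Node 3:21, Node 4:8, Node 5:33, Node 6:31, Node 7:45 → nearest is Node 4
(6, 7, 13) — d to each: Node 1:23, Node 2:35, Node 3:24, Node 4:41, Node 5:12, Node 6:50, Node 7:48 → nearest is Node 5
(4, -10, -13) — d to each: Node 1:46, Node 2:22, Node 3:25, Node 4:20, Node 5:43, Node 6:29, Node 7:39 → nearest is Node 4
1 of the 5 points has Node 5 as nearest.

1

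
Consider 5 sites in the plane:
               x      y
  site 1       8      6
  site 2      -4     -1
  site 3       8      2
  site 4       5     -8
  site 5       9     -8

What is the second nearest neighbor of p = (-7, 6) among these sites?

Compare squared distances (the ordering matches that of the actual distances):
d²(p, site 1) = (-7−8)² + (6−6)² = 225 + 0 = 225
d²(p, site 2) = (-7−(-4))² + (6−(-1))² = 9 + 49 = 58
d²(p, site 3) = (-7−8)² + (6−2)² = 225 + 16 = 241
d²(p, site 4) = (-7−5)² + (6−(-8))² = 144 + 196 = 340
d²(p, site 5) = (-7−9)² + (6−(-8))² = 256 + 196 = 452
Sorted ascending: site 2, site 1, site 3, … — the second-nearest is site 1.

site 1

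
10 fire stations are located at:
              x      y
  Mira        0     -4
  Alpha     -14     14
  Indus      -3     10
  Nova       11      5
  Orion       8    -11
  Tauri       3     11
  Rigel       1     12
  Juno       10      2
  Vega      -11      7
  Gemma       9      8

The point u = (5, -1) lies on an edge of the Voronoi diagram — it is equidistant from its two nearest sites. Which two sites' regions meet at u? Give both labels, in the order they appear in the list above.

Squared distances from u to each site:
d²(u, Mira) = (5−0)² + (-1−(-4))² = 25 + 9 = 34
d²(u, Alpha) = (5−(-14))² + (-1−14)² = 361 + 225 = 586
d²(u, Indus) = (5−(-3))² + (-1−10)² = 64 + 121 = 185
d²(u, Nova) = (5−11)² + (-1−5)² = 36 + 36 = 72
d²(u, Orion) = (5−8)² + (-1−(-11))² = 9 + 100 = 109
d²(u, Tauri) = (5−3)² + (-1−11)² = 4 + 144 = 148
d²(u, Rigel) = (5−1)² + (-1−12)² = 16 + 169 = 185
d²(u, Juno) = (5−10)² + (-1−2)² = 25 + 9 = 34
d²(u, Vega) = (5−(-11))² + (-1−7)² = 256 + 64 = 320
d²(u, Gemma) = (5−9)² + (-1−8)² = 16 + 81 = 97
u is equidistant from Mira and Juno (both at squared distance 34), and every other site is strictly farther — so u lies on the Mira–Juno Voronoi edge.

Mira and Juno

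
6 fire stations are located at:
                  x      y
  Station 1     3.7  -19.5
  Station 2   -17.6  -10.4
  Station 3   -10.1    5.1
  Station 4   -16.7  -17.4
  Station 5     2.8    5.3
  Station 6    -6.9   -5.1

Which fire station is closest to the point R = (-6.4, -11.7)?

Since √ is increasing, it suffices to compare squared distances:
d²(R, Station 1) = 102.01 + 60.84 = 162.85
d²(R, Station 2) = 125.44 + 1.69 = 127.13
d²(R, Station 3) = 13.69 + 282.24 = 295.93
d²(R, Station 4) = 106.09 + 32.49 = 138.58
d²(R, Station 5) = 84.64 + 289 = 373.64
d²(R, Station 6) = 0.25 + 43.56 = 43.81
Minimum is at Station 6.

Station 6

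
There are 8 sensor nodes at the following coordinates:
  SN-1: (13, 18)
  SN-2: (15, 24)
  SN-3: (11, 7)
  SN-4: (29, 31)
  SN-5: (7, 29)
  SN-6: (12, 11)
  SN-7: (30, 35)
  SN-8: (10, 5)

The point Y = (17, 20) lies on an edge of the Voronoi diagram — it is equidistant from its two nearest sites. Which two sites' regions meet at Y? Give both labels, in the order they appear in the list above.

SN-1 and SN-2

Squared distances from Y to each site:
d²(Y, SN-1) = (17−13)² + (20−18)² = 16 + 4 = 20
d²(Y, SN-2) = (17−15)² + (20−24)² = 4 + 16 = 20
d²(Y, SN-3) = (17−11)² + (20−7)² = 36 + 169 = 205
d²(Y, SN-4) = (17−29)² + (20−31)² = 144 + 121 = 265
d²(Y, SN-5) = (17−7)² + (20−29)² = 100 + 81 = 181
d²(Y, SN-6) = (17−12)² + (20−11)² = 25 + 81 = 106
d²(Y, SN-7) = (17−30)² + (20−35)² = 169 + 225 = 394
d²(Y, SN-8) = (17−10)² + (20−5)² = 49 + 225 = 274
Y is equidistant from SN-1 and SN-2 (both at squared distance 20), and every other site is strictly farther — so Y lies on the SN-1–SN-2 Voronoi edge.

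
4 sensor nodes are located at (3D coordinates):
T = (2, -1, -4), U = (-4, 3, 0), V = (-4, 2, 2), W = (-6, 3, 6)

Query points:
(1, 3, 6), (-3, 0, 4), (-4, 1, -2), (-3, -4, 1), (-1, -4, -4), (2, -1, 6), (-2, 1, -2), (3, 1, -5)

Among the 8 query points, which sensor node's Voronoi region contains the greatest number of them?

V

(1, 3, 6) — d² to each: T:117, U:61, V:42, W:49 → nearest is V
(-3, 0, 4) — d² to each: T:90, U:26, V:9, W:22 → nearest is V
(-4, 1, -2) — d² to each: T:44, U:8, V:17, W:72 → nearest is U
(-3, -4, 1) — d² to each: T:59, U:51, V:38, W:83 → nearest is V
(-1, -4, -4) — d² to each: T:18, U:74, V:81, W:174 → nearest is T
(2, -1, 6) — d² to each: T:100, U:88, V:61, W:80 → nearest is V
(-2, 1, -2) — d² to each: T:24, U:12, V:21, W:84 → nearest is U
(3, 1, -5) — d² to each: T:6, U:78, V:99, W:206 → nearest is T
Tally — T:2, U:2, V:4. V captures the most (4).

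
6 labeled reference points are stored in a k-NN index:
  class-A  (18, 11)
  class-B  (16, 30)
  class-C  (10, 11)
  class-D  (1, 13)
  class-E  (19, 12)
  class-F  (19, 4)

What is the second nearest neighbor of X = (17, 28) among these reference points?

class-E

Squared Euclidean distances:
d²(X, class-A) = (17−18)² + (28−11)² = 1 + 289 = 290
d²(X, class-B) = (17−16)² + (28−30)² = 1 + 4 = 5
d²(X, class-C) = (17−10)² + (28−11)² = 49 + 289 = 338
d²(X, class-D) = (17−1)² + (28−13)² = 256 + 225 = 481
d²(X, class-E) = (17−19)² + (28−12)² = 4 + 256 = 260
d²(X, class-F) = (17−19)² + (28−4)² = 4 + 576 = 580
Sorted ascending: class-B, class-E, class-A, … — the second-nearest is class-E.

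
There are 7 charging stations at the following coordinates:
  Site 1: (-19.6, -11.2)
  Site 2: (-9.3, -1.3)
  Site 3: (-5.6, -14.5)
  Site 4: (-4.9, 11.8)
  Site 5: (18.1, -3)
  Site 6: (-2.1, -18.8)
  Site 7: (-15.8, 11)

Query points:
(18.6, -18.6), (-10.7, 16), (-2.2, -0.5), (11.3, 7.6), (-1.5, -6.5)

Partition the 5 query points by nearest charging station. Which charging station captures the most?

Site 5

(18.6, -18.6) — d² to each: Site 1:1514, Site 2:1077.7, Site 3:602.45, Site 4:1476.41, Site 5:243.61, Site 6:428.53, Site 7:2059.52 → nearest is Site 5
(-10.7, 16) — d² to each: Site 1:819.05, Site 2:301.25, Site 3:956.26, Site 4:51.28, Site 5:1190.44, Site 6:1285, Site 7:51.01 → nearest is Site 7
(-2.2, -0.5) — d² to each: Site 1:417.25, Site 2:51.05, Site 3:207.56, Site 4:158.58, Site 5:418.34, Site 6:334.9, Site 7:317.21 → nearest is Site 2
(11.3, 7.6) — d² to each: Site 1:1308.25, Site 2:503.57, Site 3:774.02, Site 4:280.08, Site 5:158.6, Site 6:876.52, Site 7:745.97 → nearest is Site 5
(-1.5, -6.5) — d² to each: Site 1:349.7, Site 2:87.88, Site 3:80.81, Site 4:346.45, Site 5:396.41, Site 6:151.65, Site 7:510.74 → nearest is Site 3
Tally — Site 2:1, Site 3:1, Site 5:2, Site 7:1. Site 5 captures the most (2).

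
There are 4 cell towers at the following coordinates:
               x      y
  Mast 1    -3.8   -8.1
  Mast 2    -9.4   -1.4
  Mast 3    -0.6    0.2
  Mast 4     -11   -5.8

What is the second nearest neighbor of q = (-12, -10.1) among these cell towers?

Mast 1

Compare squared distances (the ordering matches that of the actual distances):
d²(q, Mast 1) = (-12−(-3.8))² + (-10.1−(-8.1))² = 67.24 + 4 = 71.24
d²(q, Mast 2) = (-12−(-9.4))² + (-10.1−(-1.4))² = 6.76 + 75.69 = 82.45
d²(q, Mast 3) = (-12−(-0.6))² + (-10.1−0.2)² = 129.96 + 106.09 = 236.05
d²(q, Mast 4) = (-12−(-11))² + (-10.1−(-5.8))² = 1 + 18.49 = 19.49
Sorted ascending: Mast 4, Mast 1, Mast 2, … — the second-nearest is Mast 1.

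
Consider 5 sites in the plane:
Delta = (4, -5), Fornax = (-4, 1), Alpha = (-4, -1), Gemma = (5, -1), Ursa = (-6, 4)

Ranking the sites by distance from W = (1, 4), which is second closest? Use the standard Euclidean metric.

Since √ is increasing, it suffices to compare squared distances:
d²(W, Delta) = (1−4)² + (4−(-5))² = 9 + 81 = 90
d²(W, Fornax) = (1−(-4))² + (4−1)² = 25 + 9 = 34
d²(W, Alpha) = (1−(-4))² + (4−(-1))² = 25 + 25 = 50
d²(W, Gemma) = (1−5)² + (4−(-1))² = 16 + 25 = 41
d²(W, Ursa) = (1−(-6))² + (4−4)² = 49 + 0 = 49
Sorted ascending: Fornax, Gemma, Ursa, … — the second-nearest is Gemma.

Gemma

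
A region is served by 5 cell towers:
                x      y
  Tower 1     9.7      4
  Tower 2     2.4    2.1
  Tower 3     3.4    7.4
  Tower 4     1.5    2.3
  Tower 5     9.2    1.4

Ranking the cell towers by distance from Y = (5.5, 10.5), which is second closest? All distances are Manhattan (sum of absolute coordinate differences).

d(Y, Tower 1) = 4.2 + 6.5 = 10.7
d(Y, Tower 2) = 3.1 + 8.4 = 11.5
d(Y, Tower 3) = 2.1 + 3.1 = 5.2
d(Y, Tower 4) = 4 + 8.2 = 12.2
d(Y, Tower 5) = 3.7 + 9.1 = 12.8
Sorted ascending: Tower 3, Tower 1, Tower 2, … — the second-nearest is Tower 1.

Tower 1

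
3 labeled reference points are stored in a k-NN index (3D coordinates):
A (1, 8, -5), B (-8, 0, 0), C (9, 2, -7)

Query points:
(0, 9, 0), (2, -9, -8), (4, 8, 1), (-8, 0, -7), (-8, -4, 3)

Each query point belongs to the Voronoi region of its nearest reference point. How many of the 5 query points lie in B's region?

2

(0, 9, 0) — d² to each: A:27, B:145, C:179 → nearest is A
(2, -9, -8) — d² to each: A:299, B:245, C:171 → nearest is C
(4, 8, 1) — d² to each: A:45, B:209, C:125 → nearest is A
(-8, 0, -7) — d² to each: A:149, B:49, C:293 → nearest is B
(-8, -4, 3) — d² to each: A:289, B:25, C:425 → nearest is B
2 of the 5 points have B as nearest.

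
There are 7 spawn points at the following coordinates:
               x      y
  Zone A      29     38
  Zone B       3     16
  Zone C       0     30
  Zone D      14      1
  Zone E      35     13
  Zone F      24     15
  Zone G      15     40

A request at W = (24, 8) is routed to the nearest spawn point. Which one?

Zone F

Compare squared distances (the ordering matches that of the actual distances):
d²(W, Zone A) = (24−29)² + (8−38)² = 25 + 900 = 925
d²(W, Zone B) = (24−3)² + (8−16)² = 441 + 64 = 505
d²(W, Zone C) = (24−0)² + (8−30)² = 576 + 484 = 1060
d²(W, Zone D) = (24−14)² + (8−1)² = 100 + 49 = 149
d²(W, Zone E) = (24−35)² + (8−13)² = 121 + 25 = 146
d²(W, Zone F) = (24−24)² + (8−15)² = 0 + 49 = 49
d²(W, Zone G) = (24−15)² + (8−40)² = 81 + 1024 = 1105
The smallest is to Zone F, so W lies in the Voronoi region of Zone F.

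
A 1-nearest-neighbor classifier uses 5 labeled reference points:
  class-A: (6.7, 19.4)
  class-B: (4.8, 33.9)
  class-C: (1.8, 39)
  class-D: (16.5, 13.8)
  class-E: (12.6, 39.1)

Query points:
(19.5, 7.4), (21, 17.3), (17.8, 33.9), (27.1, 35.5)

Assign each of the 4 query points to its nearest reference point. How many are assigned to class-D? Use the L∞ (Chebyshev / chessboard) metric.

(19.5, 7.4) — d to each: class-A:12.8, class-B:26.5, class-C:31.6, class-D:6.4, class-E:31.7 → nearest is class-D
(21, 17.3) — d to each: class-A:14.3, class-B:16.6, class-C:21.7, class-D:4.5, class-E:21.8 → nearest is class-D
(17.8, 33.9) — d to each: class-A:14.5, class-B:13, class-C:16, class-D:20.1, class-E:5.2 → nearest is class-E
(27.1, 35.5) — d to each: class-A:20.4, class-B:22.3, class-C:25.3, class-D:21.7, class-E:14.5 → nearest is class-E
2 of the 4 points have class-D as nearest.

2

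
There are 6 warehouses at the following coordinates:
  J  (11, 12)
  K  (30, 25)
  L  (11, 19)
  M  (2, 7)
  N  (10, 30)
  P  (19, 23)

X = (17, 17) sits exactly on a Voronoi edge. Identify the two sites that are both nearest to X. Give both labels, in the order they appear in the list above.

L and P

Squared distances from X to each site:
|XJ|² = (17−11)² + (17−12)² = 36 + 25 = 61
|XK|² = (17−30)² + (17−25)² = 169 + 64 = 233
|XL|² = (17−11)² + (17−19)² = 36 + 4 = 40
|XM|² = (17−2)² + (17−7)² = 225 + 100 = 325
|XN|² = (17−10)² + (17−30)² = 49 + 169 = 218
|XP|² = (17−19)² + (17−23)² = 4 + 36 = 40
X is equidistant from L and P (both at squared distance 40), and every other site is strictly farther — so X lies on the L–P Voronoi edge.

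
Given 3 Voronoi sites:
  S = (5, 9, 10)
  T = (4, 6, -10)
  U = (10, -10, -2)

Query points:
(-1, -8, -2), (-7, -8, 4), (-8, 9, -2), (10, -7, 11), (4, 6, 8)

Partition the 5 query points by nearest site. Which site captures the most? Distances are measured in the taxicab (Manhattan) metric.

U

(-1, -8, -2) — d to each: S:35, T:27, U:13 → nearest is U
(-7, -8, 4) — d to each: S:35, T:39, U:25 → nearest is U
(-8, 9, -2) — d to each: S:25, T:23, U:37 → nearest is T
(10, -7, 11) — d to each: S:22, T:40, U:16 → nearest is U
(4, 6, 8) — d to each: S:6, T:18, U:32 → nearest is S
Tally — S:1, T:1, U:3. U captures the most (3).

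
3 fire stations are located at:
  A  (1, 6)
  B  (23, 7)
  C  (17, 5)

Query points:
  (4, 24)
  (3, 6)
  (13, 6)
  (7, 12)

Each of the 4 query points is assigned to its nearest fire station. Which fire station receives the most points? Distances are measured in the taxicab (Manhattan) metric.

A

(4, 24) — d to each: A:21, B:36, C:32 → nearest is A
(3, 6) — d to each: A:2, B:21, C:15 → nearest is A
(13, 6) — d to each: A:12, B:11, C:5 → nearest is C
(7, 12) — d to each: A:12, B:21, C:17 → nearest is A
Tally — A:3, C:1. A captures the most (3).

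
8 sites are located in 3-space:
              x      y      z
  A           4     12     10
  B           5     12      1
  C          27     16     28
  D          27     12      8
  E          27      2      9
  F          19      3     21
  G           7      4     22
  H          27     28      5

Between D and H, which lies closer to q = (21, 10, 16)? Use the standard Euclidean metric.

D

Compare squared distances:
|qD|² = (21−27)² + (10−12)² + (16−8)² = 36 + 4 + 64 = 104
|qH|² = (21−27)² + (10−28)² + (16−5)² = 36 + 324 + 121 = 481
104 < 481, so D is closer.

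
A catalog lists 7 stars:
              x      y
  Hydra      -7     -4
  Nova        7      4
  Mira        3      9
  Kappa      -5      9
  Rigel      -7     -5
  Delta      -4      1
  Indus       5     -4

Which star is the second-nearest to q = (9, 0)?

Since √ is increasing, it suffices to compare squared distances:
d²(q, Hydra) = (9−(-7))² + (0−(-4))² = 256 + 16 = 272
d²(q, Nova) = (9−7)² + (0−4)² = 4 + 16 = 20
d²(q, Mira) = (9−3)² + (0−9)² = 36 + 81 = 117
d²(q, Kappa) = (9−(-5))² + (0−9)² = 196 + 81 = 277
d²(q, Rigel) = (9−(-7))² + (0−(-5))² = 256 + 25 = 281
d²(q, Delta) = (9−(-4))² + (0−1)² = 169 + 1 = 170
d²(q, Indus) = (9−5)² + (0−(-4))² = 16 + 16 = 32
Sorted ascending: Nova, Indus, Mira, … — the second-nearest is Indus.

Indus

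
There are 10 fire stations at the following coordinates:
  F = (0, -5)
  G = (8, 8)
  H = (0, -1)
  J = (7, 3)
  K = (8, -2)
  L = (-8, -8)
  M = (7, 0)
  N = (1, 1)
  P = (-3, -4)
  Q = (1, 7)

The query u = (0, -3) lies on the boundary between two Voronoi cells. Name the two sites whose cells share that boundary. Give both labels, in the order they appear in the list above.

F and H

Squared distances from u to each site:
|uF|² = 0 + 4 = 4
|uG|² = 64 + 121 = 185
|uH|² = 0 + 4 = 4
|uJ|² = 49 + 36 = 85
|uK|² = 64 + 1 = 65
|uL|² = 64 + 25 = 89
|uM|² = 49 + 9 = 58
|uN|² = 1 + 16 = 17
|uP|² = 9 + 1 = 10
|uQ|² = 1 + 100 = 101
u is equidistant from F and H (both at squared distance 4), and every other site is strictly farther — so u lies on the F–H Voronoi edge.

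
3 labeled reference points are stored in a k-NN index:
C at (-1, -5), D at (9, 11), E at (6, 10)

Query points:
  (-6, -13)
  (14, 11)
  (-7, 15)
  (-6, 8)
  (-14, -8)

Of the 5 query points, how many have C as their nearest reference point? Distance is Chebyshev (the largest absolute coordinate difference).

(-6, -13) — d to each: C:8, D:24, E:23 → nearest is C
(14, 11) — d to each: C:16, D:5, E:8 → nearest is D
(-7, 15) — d to each: C:20, D:16, E:13 → nearest is E
(-6, 8) — d to each: C:13, D:15, E:12 → nearest is E
(-14, -8) — d to each: C:13, D:23, E:20 → nearest is C
2 of the 5 points have C as nearest.

2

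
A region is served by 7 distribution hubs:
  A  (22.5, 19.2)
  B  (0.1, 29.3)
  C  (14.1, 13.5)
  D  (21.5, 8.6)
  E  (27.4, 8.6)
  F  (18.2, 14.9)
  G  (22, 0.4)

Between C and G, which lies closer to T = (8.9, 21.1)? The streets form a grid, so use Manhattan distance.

C

d(T,C) = |8.9−14.1| + |21.1−13.5| = 5.2 + 7.6 = 12.8
d(T,G) = |8.9−22| + |21.1−0.4| = 13.1 + 20.7 = 33.8
12.8 < 33.8, so C is closer.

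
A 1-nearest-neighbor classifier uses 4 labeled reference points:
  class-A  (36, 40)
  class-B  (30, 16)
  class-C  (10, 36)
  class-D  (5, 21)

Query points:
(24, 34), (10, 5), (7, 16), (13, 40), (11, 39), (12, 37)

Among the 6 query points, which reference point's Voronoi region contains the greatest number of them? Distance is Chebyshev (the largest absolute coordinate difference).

(24, 34) — d to each: class-A:12, class-B:18, class-C:14, class-D:19 → nearest is class-A
(10, 5) — d to each: class-A:35, class-B:20, class-C:31, class-D:16 → nearest is class-D
(7, 16) — d to each: class-A:29, class-B:23, class-C:20, class-D:5 → nearest is class-D
(13, 40) — d to each: class-A:23, class-B:24, class-C:4, class-D:19 → nearest is class-C
(11, 39) — d to each: class-A:25, class-B:23, class-C:3, class-D:18 → nearest is class-C
(12, 37) — d to each: class-A:24, class-B:21, class-C:2, class-D:16 → nearest is class-C
Tally — class-A:1, class-C:3, class-D:2. class-C captures the most (3).

class-C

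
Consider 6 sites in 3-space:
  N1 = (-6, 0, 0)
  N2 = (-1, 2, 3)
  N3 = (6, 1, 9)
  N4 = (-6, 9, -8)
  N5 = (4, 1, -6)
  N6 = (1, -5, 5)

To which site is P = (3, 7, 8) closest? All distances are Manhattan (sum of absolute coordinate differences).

d(P,N1) = |3−(-6)| + |7−0| + |8−0| = 9 + 7 + 8 = 24
d(P,N2) = |3−(-1)| + |7−2| + |8−3| = 4 + 5 + 5 = 14
d(P,N3) = |3−6| + |7−1| + |8−9| = 3 + 6 + 1 = 10
d(P,N4) = |3−(-6)| + |7−9| + |8−(-8)| = 9 + 2 + 16 = 27
d(P,N5) = |3−4| + |7−1| + |8−(-6)| = 1 + 6 + 14 = 21
d(P,N6) = |3−1| + |7−(-5)| + |8−5| = 2 + 12 + 3 = 17
N3 is nearest.

N3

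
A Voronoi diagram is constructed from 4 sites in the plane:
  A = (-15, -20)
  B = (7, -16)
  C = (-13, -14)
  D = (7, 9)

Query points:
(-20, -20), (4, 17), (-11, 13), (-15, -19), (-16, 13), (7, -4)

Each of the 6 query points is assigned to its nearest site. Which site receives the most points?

D

(-20, -20) — d² to each: A:25, B:745, C:85, D:1570 → nearest is A
(4, 17) — d² to each: A:1730, B:1098, C:1250, D:73 → nearest is D
(-11, 13) — d² to each: A:1105, B:1165, C:733, D:340 → nearest is D
(-15, -19) — d² to each: A:1, B:493, C:29, D:1268 → nearest is A
(-16, 13) — d² to each: A:1090, B:1370, C:738, D:545 → nearest is D
(7, -4) — d² to each: A:740, B:144, C:500, D:169 → nearest is B
Tally — A:2, B:1, D:3. D captures the most (3).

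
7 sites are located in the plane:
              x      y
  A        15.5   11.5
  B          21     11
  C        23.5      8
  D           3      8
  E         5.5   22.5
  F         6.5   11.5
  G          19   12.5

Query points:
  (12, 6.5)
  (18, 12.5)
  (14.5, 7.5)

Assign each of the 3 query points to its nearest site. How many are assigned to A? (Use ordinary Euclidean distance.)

2

(12, 6.5) — d² to each: A:37.25, B:101.25, C:134.5, D:83.25, E:298.25, F:55.25, G:85 → nearest is A
(18, 12.5) — d² to each: A:7.25, B:11.25, C:50.5, D:245.25, E:256.25, F:133.25, G:1 → nearest is G
(14.5, 7.5) — d² to each: A:17, B:54.5, C:81.25, D:132.5, E:306, F:80, G:45.25 → nearest is A
2 of the 3 points have A as nearest.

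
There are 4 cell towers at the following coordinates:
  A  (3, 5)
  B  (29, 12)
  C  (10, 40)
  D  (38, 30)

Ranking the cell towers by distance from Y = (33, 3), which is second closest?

Since √ is increasing, it suffices to compare squared distances:
|YA|² = 900 + 4 = 904
|YB|² = 16 + 81 = 97
|YC|² = 529 + 1369 = 1898
|YD|² = 25 + 729 = 754
Sorted ascending: B, D, A, … — the second-nearest is D.

D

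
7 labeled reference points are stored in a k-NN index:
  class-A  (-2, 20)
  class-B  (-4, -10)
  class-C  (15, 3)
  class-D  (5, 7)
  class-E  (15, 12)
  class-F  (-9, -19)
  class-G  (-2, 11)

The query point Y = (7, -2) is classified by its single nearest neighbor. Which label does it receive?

Since √ is increasing, it suffices to compare squared distances:
d²(Y, class-A) = (7−(-2))² + (-2−20)² = 81 + 484 = 565
d²(Y, class-B) = (7−(-4))² + (-2−(-10))² = 121 + 64 = 185
d²(Y, class-C) = (7−15)² + (-2−3)² = 64 + 25 = 89
d²(Y, class-D) = (7−5)² + (-2−7)² = 4 + 81 = 85
d²(Y, class-E) = (7−15)² + (-2−12)² = 64 + 196 = 260
d²(Y, class-F) = (7−(-9))² + (-2−(-19))² = 256 + 289 = 545
d²(Y, class-G) = (7−(-2))² + (-2−11)² = 81 + 169 = 250
Minimum is at class-D.

class-D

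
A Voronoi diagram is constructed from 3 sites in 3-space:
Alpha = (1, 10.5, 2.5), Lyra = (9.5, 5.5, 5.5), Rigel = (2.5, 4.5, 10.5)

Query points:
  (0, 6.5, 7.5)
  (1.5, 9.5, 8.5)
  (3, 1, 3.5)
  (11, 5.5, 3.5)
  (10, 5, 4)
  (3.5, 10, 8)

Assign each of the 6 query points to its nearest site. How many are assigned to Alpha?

1

(0, 6.5, 7.5) — d² to each: Alpha:42, Lyra:95.25, Rigel:19.25 → nearest is Rigel
(1.5, 9.5, 8.5) — d² to each: Alpha:37.25, Lyra:89, Rigel:30 → nearest is Rigel
(3, 1, 3.5) — d² to each: Alpha:95.25, Lyra:66.5, Rigel:61.5 → nearest is Rigel
(11, 5.5, 3.5) — d² to each: Alpha:126, Lyra:6.25, Rigel:122.25 → nearest is Lyra
(10, 5, 4) — d² to each: Alpha:113.5, Lyra:2.75, Rigel:98.75 → nearest is Lyra
(3.5, 10, 8) — d² to each: Alpha:36.75, Lyra:62.5, Rigel:37.5 → nearest is Alpha
1 of the 6 points has Alpha as nearest.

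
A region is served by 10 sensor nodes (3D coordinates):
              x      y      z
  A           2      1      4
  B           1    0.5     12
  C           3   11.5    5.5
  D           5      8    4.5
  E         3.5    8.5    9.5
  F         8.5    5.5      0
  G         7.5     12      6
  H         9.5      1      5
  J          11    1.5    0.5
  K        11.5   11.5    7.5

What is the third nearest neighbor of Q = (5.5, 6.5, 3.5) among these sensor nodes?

Compare squared distances (the ordering matches that of the actual distances):
|QA|² = (5.5−2)² + (6.5−1)² + (3.5−4)² = 12.25 + 30.25 + 0.25 = 42.75
|QB|² = (5.5−1)² + (6.5−0.5)² + (3.5−12)² = 20.25 + 36 + 72.25 = 128.5
|QC|² = (5.5−3)² + (6.5−11.5)² + (3.5−5.5)² = 6.25 + 25 + 4 = 35.25
|QD|² = (5.5−5)² + (6.5−8)² + (3.5−4.5)² = 0.25 + 2.25 + 1 = 3.5
|QE|² = (5.5−3.5)² + (6.5−8.5)² + (3.5−9.5)² = 4 + 4 + 36 = 44
|QF|² = (5.5−8.5)² + (6.5−5.5)² + (3.5−0)² = 9 + 1 + 12.25 = 22.25
|QG|² = (5.5−7.5)² + (6.5−12)² + (3.5−6)² = 4 + 30.25 + 6.25 = 40.5
|QH|² = (5.5−9.5)² + (6.5−1)² + (3.5−5)² = 16 + 30.25 + 2.25 = 48.5
|QJ|² = (5.5−11)² + (6.5−1.5)² + (3.5−0.5)² = 30.25 + 25 + 9 = 64.25
|QK|² = (5.5−11.5)² + (6.5−11.5)² + (3.5−7.5)² = 36 + 25 + 16 = 77
Sorted ascending: D, F, C, G, … — the third-nearest is C.

C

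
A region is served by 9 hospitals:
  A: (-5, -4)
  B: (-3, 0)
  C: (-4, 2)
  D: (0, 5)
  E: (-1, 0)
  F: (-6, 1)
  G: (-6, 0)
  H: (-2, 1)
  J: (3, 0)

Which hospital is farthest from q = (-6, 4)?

Squared Euclidean distances:
|qA|² = 1 + 64 = 65
|qB|² = 9 + 16 = 25
|qC|² = 4 + 4 = 8
|qD|² = 36 + 1 = 37
|qE|² = 25 + 16 = 41
|qF|² = 0 + 9 = 9
|qG|² = 0 + 16 = 16
|qH|² = 16 + 9 = 25
|qJ|² = 81 + 16 = 97
The largest is to J.

J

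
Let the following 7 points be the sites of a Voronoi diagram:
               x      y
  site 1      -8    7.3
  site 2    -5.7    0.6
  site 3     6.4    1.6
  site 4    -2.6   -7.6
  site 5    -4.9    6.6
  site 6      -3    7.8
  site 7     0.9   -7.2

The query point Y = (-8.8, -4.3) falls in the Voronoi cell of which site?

Since √ is increasing, it suffices to compare squared distances:
d²(Y, site 1) = (-8.8−(-8))² + (-4.3−7.3)² = 0.64 + 134.56 = 135.2
d²(Y, site 2) = (-8.8−(-5.7))² + (-4.3−0.6)² = 9.61 + 24.01 = 33.62
d²(Y, site 3) = (-8.8−6.4)² + (-4.3−1.6)² = 231.04 + 34.81 = 265.85
d²(Y, site 4) = (-8.8−(-2.6))² + (-4.3−(-7.6))² = 38.44 + 10.89 = 49.33
d²(Y, site 5) = (-8.8−(-4.9))² + (-4.3−6.6)² = 15.21 + 118.81 = 134.02
d²(Y, site 6) = (-8.8−(-3))² + (-4.3−7.8)² = 33.64 + 146.41 = 180.05
d²(Y, site 7) = (-8.8−0.9)² + (-4.3−(-7.2))² = 94.09 + 8.41 = 102.5
Minimum is at site 2.

site 2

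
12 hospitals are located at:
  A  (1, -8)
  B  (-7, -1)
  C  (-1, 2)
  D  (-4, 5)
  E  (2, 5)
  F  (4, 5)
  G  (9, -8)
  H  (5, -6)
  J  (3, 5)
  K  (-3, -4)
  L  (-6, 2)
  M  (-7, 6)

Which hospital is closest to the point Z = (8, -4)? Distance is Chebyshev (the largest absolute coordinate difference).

H

d(Z,A) = max(7, 4) = 7
d(Z,B) = max(15, 3) = 15
d(Z,C) = max(9, 6) = 9
d(Z,D) = max(12, 9) = 12
d(Z,E) = max(6, 9) = 9
d(Z,F) = max(4, 9) = 9
d(Z,G) = max(1, 4) = 4
d(Z,H) = max(3, 2) = 3
d(Z,J) = max(5, 9) = 9
d(Z,K) = max(11, 0) = 11
d(Z,L) = max(14, 6) = 14
d(Z,M) = max(15, 10) = 15
H is nearest.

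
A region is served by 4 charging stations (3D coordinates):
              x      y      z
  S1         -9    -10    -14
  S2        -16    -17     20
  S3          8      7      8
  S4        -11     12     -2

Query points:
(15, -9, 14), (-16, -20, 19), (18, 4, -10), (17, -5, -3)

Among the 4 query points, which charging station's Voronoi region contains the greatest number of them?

S3

(15, -9, 14) — d² to each: S1:1361, S2:1061, S3:341, S4:1373 → nearest is S3
(-16, -20, 19) — d² to each: S1:1238, S2:10, S3:1426, S4:1490 → nearest is S2
(18, 4, -10) — d² to each: S1:941, S2:2497, S3:433, S4:969 → nearest is S3
(17, -5, -3) — d² to each: S1:822, S2:1762, S3:346, S4:1074 → nearest is S3
Tally — S2:1, S3:3. S3 captures the most (3).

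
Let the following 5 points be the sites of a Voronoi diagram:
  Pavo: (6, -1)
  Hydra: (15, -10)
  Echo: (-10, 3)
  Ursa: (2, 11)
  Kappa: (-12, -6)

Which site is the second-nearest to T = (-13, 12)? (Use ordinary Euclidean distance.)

Since √ is increasing, it suffices to compare squared distances:
d²(T, Pavo) = (-13−6)² + (12−(-1))² = 361 + 169 = 530
d²(T, Hydra) = (-13−15)² + (12−(-10))² = 784 + 484 = 1268
d²(T, Echo) = (-13−(-10))² + (12−3)² = 9 + 81 = 90
d²(T, Ursa) = (-13−2)² + (12−11)² = 225 + 1 = 226
d²(T, Kappa) = (-13−(-12))² + (12−(-6))² = 1 + 324 = 325
Sorted ascending: Echo, Ursa, Kappa, … — the second-nearest is Ursa.

Ursa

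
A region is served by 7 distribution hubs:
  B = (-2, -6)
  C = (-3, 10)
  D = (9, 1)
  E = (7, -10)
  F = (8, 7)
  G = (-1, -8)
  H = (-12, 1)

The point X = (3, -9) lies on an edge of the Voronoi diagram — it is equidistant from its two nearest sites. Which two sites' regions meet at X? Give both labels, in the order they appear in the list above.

E and G

Squared distances from X to each site:
|XB|² = (3−(-2))² + (-9−(-6))² = 25 + 9 = 34
|XC|² = (3−(-3))² + (-9−10)² = 36 + 361 = 397
|XD|² = (3−9)² + (-9−1)² = 36 + 100 = 136
|XE|² = (3−7)² + (-9−(-10))² = 16 + 1 = 17
|XF|² = (3−8)² + (-9−7)² = 25 + 256 = 281
|XG|² = (3−(-1))² + (-9−(-8))² = 16 + 1 = 17
|XH|² = (3−(-12))² + (-9−1)² = 225 + 100 = 325
X is equidistant from E and G (both at squared distance 17), and every other site is strictly farther — so X lies on the E–G Voronoi edge.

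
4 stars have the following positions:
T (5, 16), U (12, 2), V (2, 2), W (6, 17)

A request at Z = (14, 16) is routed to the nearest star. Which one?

W

Squared Euclidean distances:
|ZT|² = 81 + 0 = 81
|ZU|² = 4 + 196 = 200
|ZV|² = 144 + 196 = 340
|ZW|² = 64 + 1 = 65
W is nearest.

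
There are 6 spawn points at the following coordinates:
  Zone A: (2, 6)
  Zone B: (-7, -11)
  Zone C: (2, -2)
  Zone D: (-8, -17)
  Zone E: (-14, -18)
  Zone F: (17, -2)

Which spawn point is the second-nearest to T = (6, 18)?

Zone C

Since √ is increasing, it suffices to compare squared distances:
d²(T, Zone A) = (6−2)² + (18−6)² = 16 + 144 = 160
d²(T, Zone B) = (6−(-7))² + (18−(-11))² = 169 + 841 = 1010
d²(T, Zone C) = (6−2)² + (18−(-2))² = 16 + 400 = 416
d²(T, Zone D) = (6−(-8))² + (18−(-17))² = 196 + 1225 = 1421
d²(T, Zone E) = (6−(-14))² + (18−(-18))² = 400 + 1296 = 1696
d²(T, Zone F) = (6−17)² + (18−(-2))² = 121 + 400 = 521
Sorted ascending: Zone A, Zone C, Zone F, … — the second-nearest is Zone C.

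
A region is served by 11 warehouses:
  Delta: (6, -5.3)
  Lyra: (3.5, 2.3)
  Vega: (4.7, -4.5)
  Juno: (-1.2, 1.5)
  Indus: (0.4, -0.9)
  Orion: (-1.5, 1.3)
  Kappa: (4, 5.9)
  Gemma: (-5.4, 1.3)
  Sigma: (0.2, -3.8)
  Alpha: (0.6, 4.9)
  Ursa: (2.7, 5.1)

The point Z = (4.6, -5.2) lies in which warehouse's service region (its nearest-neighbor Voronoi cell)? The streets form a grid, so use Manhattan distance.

d(Z, Delta) = |4.6−6| + |-5.2−(-5.3)| = 1.4 + 0.1 = 1.5
d(Z, Lyra) = |4.6−3.5| + |-5.2−2.3| = 1.1 + 7.5 = 8.6
d(Z, Vega) = |4.6−4.7| + |-5.2−(-4.5)| = 0.1 + 0.7 = 0.8
d(Z, Juno) = |4.6−(-1.2)| + |-5.2−1.5| = 5.8 + 6.7 = 12.5
d(Z, Indus) = |4.6−0.4| + |-5.2−(-0.9)| = 4.2 + 4.3 = 8.5
d(Z, Orion) = |4.6−(-1.5)| + |-5.2−1.3| = 6.1 + 6.5 = 12.6
d(Z, Kappa) = |4.6−4| + |-5.2−5.9| = 0.6 + 11.1 = 11.7
d(Z, Gemma) = |4.6−(-5.4)| + |-5.2−1.3| = 10 + 6.5 = 16.5
d(Z, Sigma) = |4.6−0.2| + |-5.2−(-3.8)| = 4.4 + 1.4 = 5.8
d(Z, Alpha) = |4.6−0.6| + |-5.2−4.9| = 4 + 10.1 = 14.1
d(Z, Ursa) = |4.6−2.7| + |-5.2−5.1| = 1.9 + 10.3 = 12.2
Vega is nearest.

Vega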